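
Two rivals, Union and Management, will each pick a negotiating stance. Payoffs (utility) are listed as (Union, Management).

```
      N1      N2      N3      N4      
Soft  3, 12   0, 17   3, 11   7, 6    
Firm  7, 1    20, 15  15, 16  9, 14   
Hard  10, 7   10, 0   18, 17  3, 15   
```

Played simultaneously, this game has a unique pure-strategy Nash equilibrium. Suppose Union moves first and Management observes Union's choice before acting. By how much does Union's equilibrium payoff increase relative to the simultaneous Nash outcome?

Management best-responds to each possible Union move:
- Soft → Management plays N2 (best of 12, 17, 11, 6); Union gets 0.
- Firm → Management plays N3 (best of 1, 15, 16, 14); Union gets 15.
- Hard → Management plays N3 (best of 7, 0, 17, 15); Union gets 18.
Among 0, 15, 18, the best is 18 at Hard. Subgame-perfect outcome: (Hard, N3) with payoffs (18, 17).
Under simultaneous play:
Union's best replies: N1→Hard; N2→Firm; N3→Hard; N4→Firm.
Management's best replies: Soft→N2; Firm→N3; Hard→N3.
The unique mutual best reply is (Hard, N3), giving (18, 17).
Union's commitment gain: 18 − 18 = 0.

0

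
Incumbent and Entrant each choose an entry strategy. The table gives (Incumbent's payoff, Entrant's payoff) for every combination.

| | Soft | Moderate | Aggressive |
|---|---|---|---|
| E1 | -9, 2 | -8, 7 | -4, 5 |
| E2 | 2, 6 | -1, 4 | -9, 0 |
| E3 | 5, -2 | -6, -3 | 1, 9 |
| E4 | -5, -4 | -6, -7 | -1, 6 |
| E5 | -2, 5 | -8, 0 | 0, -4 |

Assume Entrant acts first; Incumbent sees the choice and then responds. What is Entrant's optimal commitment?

Work backward from Incumbent's decision.
- Soft: BR = E3, leader payoff -2.
- Moderate: BR = E2, leader payoff 4.
- Aggressive: BR = E3, leader payoff 9.
Maximizing over -2, 4, 9, Entrant chooses Aggressive. Subgame-perfect outcome: (E3, Aggressive) with payoffs (1, 9).

Aggressive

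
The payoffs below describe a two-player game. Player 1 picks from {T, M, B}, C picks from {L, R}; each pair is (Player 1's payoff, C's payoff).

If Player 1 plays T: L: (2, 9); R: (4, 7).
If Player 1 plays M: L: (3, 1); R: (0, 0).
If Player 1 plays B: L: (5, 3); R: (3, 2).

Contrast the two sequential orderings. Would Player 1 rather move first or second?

If Player 1 leads: C's best replies are T→L, M→L, B→L; Player 1's induced payoffs 2, 3, 5; outcome (B, L), payoffs (5, 3).
If C leads: Player 1's best replies are L→B, R→T; C's induced payoffs 3, 7; outcome (T, R), payoffs (4, 7).
Player 1 gets 5 moving first and 4 moving second, so Player 1 prefers to move first.

first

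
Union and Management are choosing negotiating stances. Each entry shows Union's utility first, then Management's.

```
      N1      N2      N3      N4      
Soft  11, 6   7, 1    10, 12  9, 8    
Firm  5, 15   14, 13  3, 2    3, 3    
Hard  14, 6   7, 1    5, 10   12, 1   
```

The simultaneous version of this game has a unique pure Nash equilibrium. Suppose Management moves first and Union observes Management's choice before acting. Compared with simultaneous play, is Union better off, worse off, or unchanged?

Union best-responds to each possible Management move:
- N1 → Union plays Hard (best of 11, 5, 14); Management gets 6.
- N2 → Union plays Firm (best of 7, 14, 7); Management gets 13.
- N3 → Union plays Soft (best of 10, 3, 5); Management gets 12.
- N4 → Union plays Hard (best of 9, 3, 12); Management gets 1.
Management's induced payoffs are 6, 13, 12, 1, so Management commits to N2. Subgame-perfect outcome: (Firm, N2) with payoffs (14, 13).
Under simultaneous play:
Union's best replies: N1→Hard; N2→Firm; N3→Soft; N4→Hard.
Management's best replies: Soft→N3; Firm→N1; Hard→N3.
Only (Soft, N3) has each player best-responding; Nash payoffs (10, 12).
Union earns 14 sequentially versus 10 at the Nash outcome: better off.

better off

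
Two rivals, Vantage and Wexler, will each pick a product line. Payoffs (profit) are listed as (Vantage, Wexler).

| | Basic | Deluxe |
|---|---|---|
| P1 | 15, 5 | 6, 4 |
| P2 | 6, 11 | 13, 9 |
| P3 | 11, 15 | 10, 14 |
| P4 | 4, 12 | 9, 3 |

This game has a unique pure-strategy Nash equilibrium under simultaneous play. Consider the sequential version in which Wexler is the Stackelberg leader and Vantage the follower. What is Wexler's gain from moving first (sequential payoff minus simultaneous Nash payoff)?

4

Vantage best-responds to each possible Wexler move:
- Basic: BR = P1, leader payoff 5.
- Deluxe: BR = P2, leader payoff 9.
Wexler's induced payoffs are 5, 9, so Wexler commits to Deluxe. Subgame-perfect outcome: (P2, Deluxe) with payoffs (13, 9).
Under simultaneous play:
Vantage's best replies: Basic→P1; Deluxe→P2.
Wexler's best replies: P1→Basic; P2→Basic; P3→Basic; P4→Basic.
The unique mutual best reply is (P1, Basic), giving (15, 5).
Wexler's commitment gain: 9 − 5 = 4.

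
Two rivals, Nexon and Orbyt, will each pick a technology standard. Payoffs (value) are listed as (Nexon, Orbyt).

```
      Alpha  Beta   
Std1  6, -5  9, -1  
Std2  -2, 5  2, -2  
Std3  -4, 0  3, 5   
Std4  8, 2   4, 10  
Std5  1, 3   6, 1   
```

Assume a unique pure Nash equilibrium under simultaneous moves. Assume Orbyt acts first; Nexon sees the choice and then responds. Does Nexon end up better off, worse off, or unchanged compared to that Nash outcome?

Solve by backward induction (Orbyt leads).
- Alpha → Nexon plays Std4 (best of 6, -2, -4, 8, 1); Orbyt gets 2.
- Beta → Nexon plays Std1 (best of 9, 2, 3, 4, 6); Orbyt gets -1.
Among 2, -1, the best is 2 at Alpha. Subgame-perfect outcome: (Std4, Alpha) with payoffs (8, 2).
For the simultaneous game, intersect best replies.
Nexon's best replies: Alpha→Std4; Beta→Std1.
Orbyt's best replies: Std1→Beta; Std2→Alpha; Std3→Beta; Std4→Beta; Std5→Alpha.
Only (Std1, Beta) has each player best-responding; Nash payoffs (9, -1).
Nexon earns 8 sequentially versus 9 at the Nash outcome: worse off.

worse off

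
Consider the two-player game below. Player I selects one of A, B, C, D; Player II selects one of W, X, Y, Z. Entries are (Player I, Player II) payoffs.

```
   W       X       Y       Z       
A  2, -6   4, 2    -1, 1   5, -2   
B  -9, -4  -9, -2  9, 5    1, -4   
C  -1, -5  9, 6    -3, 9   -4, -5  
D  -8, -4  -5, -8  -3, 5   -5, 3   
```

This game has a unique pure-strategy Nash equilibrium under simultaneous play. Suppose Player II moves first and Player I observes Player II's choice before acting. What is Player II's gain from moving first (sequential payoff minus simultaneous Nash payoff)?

Backward induction with Player II moving first.
- W → Player I plays A (best of 2, -9, -1, -8); Player II gets -6.
- X → Player I plays C (best of 4, -9, 9, -5); Player II gets 6.
- Y → Player I plays B (best of -1, 9, -3, -3); Player II gets 5.
- Z → Player I plays A (best of 5, 1, -4, -5); Player II gets -2.
Maximizing over -6, 6, 5, -2, Player II chooses X. Subgame-perfect outcome: (C, X) with payoffs (9, 6).
For the simultaneous game, intersect best replies.
Player I's best replies: W→A; X→C; Y→B; Z→A.
Player II's best replies: A→X; B→Y; C→Y; D→Y.
The unique mutual best reply is (B, Y), giving (9, 5).
Player II's commitment gain: 6 − 5 = 1.

1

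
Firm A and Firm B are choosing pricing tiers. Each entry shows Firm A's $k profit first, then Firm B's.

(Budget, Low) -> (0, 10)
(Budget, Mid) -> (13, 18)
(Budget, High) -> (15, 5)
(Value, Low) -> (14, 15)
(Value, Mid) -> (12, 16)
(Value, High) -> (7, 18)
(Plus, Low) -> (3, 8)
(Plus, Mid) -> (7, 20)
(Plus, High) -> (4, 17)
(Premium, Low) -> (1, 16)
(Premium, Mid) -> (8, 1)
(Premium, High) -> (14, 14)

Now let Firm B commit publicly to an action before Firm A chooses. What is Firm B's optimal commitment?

Mid

Solve by backward induction (Firm B leads).
- Low: BR = Value, leader payoff 15.
- Mid: BR = Budget, leader payoff 18.
- High: BR = Budget, leader payoff 5.
Maximizing over 15, 18, 5, Firm B chooses Mid. Subgame-perfect outcome: (Budget, Mid) with payoffs (13, 18).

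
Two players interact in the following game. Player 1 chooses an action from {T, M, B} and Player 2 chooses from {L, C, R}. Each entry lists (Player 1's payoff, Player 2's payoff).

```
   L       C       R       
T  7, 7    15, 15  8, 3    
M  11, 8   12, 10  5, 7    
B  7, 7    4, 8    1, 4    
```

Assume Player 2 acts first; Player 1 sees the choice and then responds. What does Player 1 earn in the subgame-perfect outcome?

Work backward from Player 1's decision.
- L → Player 1 plays M (best of 7, 11, 7); Player 2 gets 8.
- C → Player 1 plays T (best of 15, 12, 4); Player 2 gets 15.
- R → Player 1 plays T (best of 8, 5, 1); Player 2 gets 3.
Among 8, 15, 3, the best is 15 at C. Subgame-perfect outcome: (T, C) with payoffs (15, 15).

15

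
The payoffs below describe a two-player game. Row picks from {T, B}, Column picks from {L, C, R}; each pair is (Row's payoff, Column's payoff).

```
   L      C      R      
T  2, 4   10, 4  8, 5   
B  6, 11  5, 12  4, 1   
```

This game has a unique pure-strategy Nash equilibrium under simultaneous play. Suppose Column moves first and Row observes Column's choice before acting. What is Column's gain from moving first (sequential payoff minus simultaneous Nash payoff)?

6

Solve by backward induction (Column leads).
- L: Row compares 2, 6 and picks B; Column would get 11.
- C: Row compares 10, 5 and picks T; Column would get 4.
- R: Row compares 8, 4 and picks T; Column would get 5.
Among 11, 4, 5, the best is 11 at L. Subgame-perfect outcome: (B, L) with payoffs (6, 11).
Now find the simultaneous Nash equilibrium.
Row's best replies: L→B; C→T; R→T.
Column's best replies: T→R; B→C.
Only (T, R) has each player best-responding; Nash payoffs (8, 5).
Column's commitment gain: 11 − 5 = 6.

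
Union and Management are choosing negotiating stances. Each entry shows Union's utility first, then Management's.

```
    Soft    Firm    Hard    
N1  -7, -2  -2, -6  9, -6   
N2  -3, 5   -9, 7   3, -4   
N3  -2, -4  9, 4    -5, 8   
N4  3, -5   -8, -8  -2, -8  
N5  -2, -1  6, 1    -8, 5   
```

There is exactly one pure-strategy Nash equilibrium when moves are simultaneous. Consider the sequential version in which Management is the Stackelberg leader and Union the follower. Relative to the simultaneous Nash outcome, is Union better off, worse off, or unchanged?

Backward induction with Management moving first.
- Soft: BR = N4, leader payoff -5.
- Firm: BR = N3, leader payoff 4.
- Hard: BR = N1, leader payoff -6.
Maximizing over -5, 4, -6, Management chooses Firm. Subgame-perfect outcome: (N3, Firm) with payoffs (9, 4).
For the simultaneous game, intersect best replies.
Union's best replies: Soft→N4; Firm→N3; Hard→N1.
Management's best replies: N1→Soft; N2→Firm; N3→Hard; N4→Soft; N5→Hard.
Only (N4, Soft) has each player best-responding; Nash payoffs (3, -5).
Union earns 9 sequentially versus 3 at the Nash outcome: better off.

better off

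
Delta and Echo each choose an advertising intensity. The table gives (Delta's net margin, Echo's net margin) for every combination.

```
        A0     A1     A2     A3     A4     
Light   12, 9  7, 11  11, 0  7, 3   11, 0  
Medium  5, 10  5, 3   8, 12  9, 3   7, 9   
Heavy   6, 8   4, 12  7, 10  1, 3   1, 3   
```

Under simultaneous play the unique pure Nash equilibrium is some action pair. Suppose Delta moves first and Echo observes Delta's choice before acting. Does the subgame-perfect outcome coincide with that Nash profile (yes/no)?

Backward induction with Delta moving first.
- Light: BR = A1, leader payoff 7.
- Medium: BR = A2, leader payoff 8.
- Heavy: BR = A1, leader payoff 4.
Among 7, 8, 4, the best is 8 at Medium. Subgame-perfect outcome: (Medium, A2) with payoffs (8, 12).
Now find the simultaneous Nash equilibrium.
Delta's best replies: A0→Light; A1→Light; A2→Light; A3→Medium; A4→Light.
Echo's best replies: Light→A1; Medium→A2; Heavy→A1.
The unique mutual best reply is (Light, A1), giving (7, 11).
Sequential outcome (Medium, A2) differs from the Nash profile (Light, A1).

no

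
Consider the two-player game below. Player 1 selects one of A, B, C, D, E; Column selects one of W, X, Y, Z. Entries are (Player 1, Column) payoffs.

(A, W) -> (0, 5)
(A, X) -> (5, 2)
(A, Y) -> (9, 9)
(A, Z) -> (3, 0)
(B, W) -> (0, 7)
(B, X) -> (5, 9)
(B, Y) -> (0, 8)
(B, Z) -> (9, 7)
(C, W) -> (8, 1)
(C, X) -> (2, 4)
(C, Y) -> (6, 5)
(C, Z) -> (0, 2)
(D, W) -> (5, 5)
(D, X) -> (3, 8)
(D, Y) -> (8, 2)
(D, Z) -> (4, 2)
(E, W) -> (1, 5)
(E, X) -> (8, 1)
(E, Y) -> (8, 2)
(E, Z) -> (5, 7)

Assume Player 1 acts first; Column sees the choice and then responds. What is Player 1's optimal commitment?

Solve by backward induction (Player 1 leads).
- A: Column compares 5, 2, 9, 0 and picks Y; Player 1 would get 9.
- B: Column compares 7, 9, 8, 7 and picks X; Player 1 would get 5.
- C: Column compares 1, 4, 5, 2 and picks Y; Player 1 would get 6.
- D: Column compares 5, 8, 2, 2 and picks X; Player 1 would get 3.
- E: Column compares 5, 1, 2, 7 and picks Z; Player 1 would get 5.
Player 1's induced payoffs are 9, 5, 6, 3, 5, so Player 1 commits to A. Subgame-perfect outcome: (A, Y) with payoffs (9, 9).

A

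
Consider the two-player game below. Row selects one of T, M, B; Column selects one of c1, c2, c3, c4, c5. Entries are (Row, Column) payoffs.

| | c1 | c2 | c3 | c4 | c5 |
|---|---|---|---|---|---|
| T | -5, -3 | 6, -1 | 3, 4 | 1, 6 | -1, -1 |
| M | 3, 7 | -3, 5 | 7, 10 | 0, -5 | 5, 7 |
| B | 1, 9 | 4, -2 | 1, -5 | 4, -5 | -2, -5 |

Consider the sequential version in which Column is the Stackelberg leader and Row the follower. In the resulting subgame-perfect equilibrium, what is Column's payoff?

10

Work backward from Row's decision.
- c1: Row compares -5, 3, 1 and picks M; Column would get 7.
- c2: Row compares 6, -3, 4 and picks T; Column would get -1.
- c3: Row compares 3, 7, 1 and picks M; Column would get 10.
- c4: Row compares 1, 0, 4 and picks B; Column would get -5.
- c5: Row compares -1, 5, -2 and picks M; Column would get 7.
Among 7, -1, 10, -5, 7, the best is 10 at c3. Subgame-perfect outcome: (M, c3) with payoffs (7, 10).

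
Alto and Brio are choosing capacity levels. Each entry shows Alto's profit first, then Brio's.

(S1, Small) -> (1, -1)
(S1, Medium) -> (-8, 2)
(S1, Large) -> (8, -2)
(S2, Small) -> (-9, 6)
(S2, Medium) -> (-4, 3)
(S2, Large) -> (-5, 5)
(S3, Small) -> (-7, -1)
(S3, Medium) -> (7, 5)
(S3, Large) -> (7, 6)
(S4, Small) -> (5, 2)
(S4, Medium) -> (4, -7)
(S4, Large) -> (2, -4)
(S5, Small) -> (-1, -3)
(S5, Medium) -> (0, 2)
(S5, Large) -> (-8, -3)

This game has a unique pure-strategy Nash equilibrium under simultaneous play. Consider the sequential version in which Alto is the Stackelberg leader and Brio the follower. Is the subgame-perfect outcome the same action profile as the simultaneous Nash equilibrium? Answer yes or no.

Solve by backward induction (Alto leads).
- S1 → Brio plays Medium (best of -1, 2, -2); Alto gets -8.
- S2 → Brio plays Small (best of 6, 3, 5); Alto gets -9.
- S3 → Brio plays Large (best of -1, 5, 6); Alto gets 7.
- S4 → Brio plays Small (best of 2, -7, -4); Alto gets 5.
- S5 → Brio plays Medium (best of -3, 2, -3); Alto gets 0.
Alto's induced payoffs are -8, -9, 7, 5, 0, so Alto commits to S3. Subgame-perfect outcome: (S3, Large) with payoffs (7, 6).
Under simultaneous play:
Alto's best replies: Small→S4; Medium→S3; Large→S1.
Brio's best replies: S1→Medium; S2→Small; S3→Large; S4→Small; S5→Medium.
Only (S4, Small) has each player best-responding; Nash payoffs (5, 2).
Sequential outcome (S3, Large) differs from the Nash profile (S4, Small).

no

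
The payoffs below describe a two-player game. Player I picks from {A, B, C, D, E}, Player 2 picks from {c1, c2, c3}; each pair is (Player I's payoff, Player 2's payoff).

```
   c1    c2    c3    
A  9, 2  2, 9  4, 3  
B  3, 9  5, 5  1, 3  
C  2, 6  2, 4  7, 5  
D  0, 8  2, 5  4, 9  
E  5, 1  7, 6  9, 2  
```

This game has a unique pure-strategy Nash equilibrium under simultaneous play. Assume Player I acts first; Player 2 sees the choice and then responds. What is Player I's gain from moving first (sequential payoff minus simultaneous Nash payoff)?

Solve by backward induction (Player I leads).
- A: BR = c2, leader payoff 2.
- B: BR = c1, leader payoff 3.
- C: BR = c1, leader payoff 2.
- D: BR = c3, leader payoff 4.
- E: BR = c2, leader payoff 7.
Maximizing over 2, 3, 2, 4, 7, Player I chooses E. Subgame-perfect outcome: (E, c2) with payoffs (7, 6).
Now find the simultaneous Nash equilibrium.
Player I's best replies: c1→A; c2→E; c3→E.
Player 2's best replies: A→c2; B→c1; C→c1; D→c3; E→c2.
The unique mutual best reply is (E, c2), giving (7, 6).
Player I's commitment gain: 7 − 7 = 0.

0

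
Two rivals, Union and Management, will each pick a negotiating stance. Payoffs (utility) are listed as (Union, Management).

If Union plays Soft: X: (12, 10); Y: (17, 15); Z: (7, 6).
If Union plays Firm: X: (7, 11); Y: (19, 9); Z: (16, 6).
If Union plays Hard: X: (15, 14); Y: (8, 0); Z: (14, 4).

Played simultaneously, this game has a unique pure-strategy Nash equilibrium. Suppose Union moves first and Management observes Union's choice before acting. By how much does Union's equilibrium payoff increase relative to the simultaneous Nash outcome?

Management best-responds to each possible Union move:
- Soft: BR = Y, leader payoff 17.
- Firm: BR = X, leader payoff 7.
- Hard: BR = X, leader payoff 15.
Union's induced payoffs are 17, 7, 15, so Union commits to Soft. Subgame-perfect outcome: (Soft, Y) with payoffs (17, 15).
Under simultaneous play:
Union's best replies: X→Hard; Y→Firm; Z→Firm.
Management's best replies: Soft→Y; Firm→X; Hard→X.
The unique mutual best reply is (Hard, X), giving (15, 14).
Union's commitment gain: 17 − 15 = 2.

2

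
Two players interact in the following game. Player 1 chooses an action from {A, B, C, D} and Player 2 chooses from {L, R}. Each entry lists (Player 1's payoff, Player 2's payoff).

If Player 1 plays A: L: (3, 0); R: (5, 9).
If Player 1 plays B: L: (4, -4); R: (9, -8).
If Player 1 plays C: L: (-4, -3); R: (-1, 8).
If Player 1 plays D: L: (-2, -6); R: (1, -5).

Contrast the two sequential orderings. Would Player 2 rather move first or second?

second

If Player 1 leads: Player 2's best replies are A→R, B→L, C→R, D→R; Player 1's induced payoffs 5, 4, -1, 1; outcome (A, R), payoffs (5, 9).
If Player 2 leads: Player 1's best replies are L→B, R→B; Player 2's induced payoffs -4, -8; outcome (B, L), payoffs (4, -4).
Player 2 gets -4 moving first and 9 moving second, so Player 2 prefers to move second.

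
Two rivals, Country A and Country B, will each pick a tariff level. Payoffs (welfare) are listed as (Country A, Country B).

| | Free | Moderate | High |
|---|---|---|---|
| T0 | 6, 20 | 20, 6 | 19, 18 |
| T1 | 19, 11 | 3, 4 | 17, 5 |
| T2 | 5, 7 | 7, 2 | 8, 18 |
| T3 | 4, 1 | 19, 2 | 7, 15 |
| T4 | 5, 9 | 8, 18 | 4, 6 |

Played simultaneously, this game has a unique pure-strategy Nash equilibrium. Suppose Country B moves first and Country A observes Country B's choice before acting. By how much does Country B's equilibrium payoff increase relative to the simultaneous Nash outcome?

7

Solve by backward induction (Country B leads).
- Free: Country A compares 6, 19, 5, 4, 5 and picks T1; Country B would get 11.
- Moderate: Country A compares 20, 3, 7, 19, 8 and picks T0; Country B would get 6.
- High: Country A compares 19, 17, 8, 7, 4 and picks T0; Country B would get 18.
Country B's induced payoffs are 11, 6, 18, so Country B commits to High. Subgame-perfect outcome: (T0, High) with payoffs (19, 18).
Under simultaneous play:
Country A's best replies: Free→T1; Moderate→T0; High→T0.
Country B's best replies: T0→Free; T1→Free; T2→High; T3→High; T4→Moderate.
Only (T1, Free) has each player best-responding; Nash payoffs (19, 11).
Country B's commitment gain: 18 − 11 = 7.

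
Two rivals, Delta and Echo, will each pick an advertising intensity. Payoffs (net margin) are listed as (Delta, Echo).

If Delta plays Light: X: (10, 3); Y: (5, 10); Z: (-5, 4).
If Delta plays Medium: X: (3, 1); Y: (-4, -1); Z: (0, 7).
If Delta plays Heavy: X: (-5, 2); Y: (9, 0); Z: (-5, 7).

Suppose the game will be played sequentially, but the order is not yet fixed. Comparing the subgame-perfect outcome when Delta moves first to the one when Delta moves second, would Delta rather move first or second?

If Delta leads: Echo's best replies are Light→Y, Medium→Z, Heavy→Z; Delta's induced payoffs 5, 0, -5; outcome (Light, Y), payoffs (5, 10).
If Echo leads: Delta's best replies are X→Light, Y→Heavy, Z→Medium; Echo's induced payoffs 3, 0, 7; outcome (Medium, Z), payoffs (0, 7).
Delta gets 5 moving first and 0 moving second, so Delta prefers to move first.

first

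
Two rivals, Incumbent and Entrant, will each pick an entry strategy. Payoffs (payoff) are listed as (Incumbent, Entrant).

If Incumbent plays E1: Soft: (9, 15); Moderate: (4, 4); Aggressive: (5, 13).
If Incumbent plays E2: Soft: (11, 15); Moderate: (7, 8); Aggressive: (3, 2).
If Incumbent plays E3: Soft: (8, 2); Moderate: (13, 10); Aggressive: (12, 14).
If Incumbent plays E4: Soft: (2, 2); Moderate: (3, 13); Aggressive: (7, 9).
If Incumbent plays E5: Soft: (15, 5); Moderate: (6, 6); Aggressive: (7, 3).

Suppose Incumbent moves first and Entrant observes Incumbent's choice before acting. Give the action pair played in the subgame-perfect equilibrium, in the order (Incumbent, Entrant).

Solve by backward induction (Incumbent leads).
- E1: Entrant compares 15, 4, 13 and picks Soft; Incumbent would get 9.
- E2: Entrant compares 15, 8, 2 and picks Soft; Incumbent would get 11.
- E3: Entrant compares 2, 10, 14 and picks Aggressive; Incumbent would get 12.
- E4: Entrant compares 2, 13, 9 and picks Moderate; Incumbent would get 3.
- E5: Entrant compares 5, 6, 3 and picks Moderate; Incumbent would get 6.
Incumbent's induced payoffs are 9, 11, 12, 3, 6, so Incumbent commits to E3. Subgame-perfect outcome: (E3, Aggressive) with payoffs (12, 14).

(E3, Aggressive)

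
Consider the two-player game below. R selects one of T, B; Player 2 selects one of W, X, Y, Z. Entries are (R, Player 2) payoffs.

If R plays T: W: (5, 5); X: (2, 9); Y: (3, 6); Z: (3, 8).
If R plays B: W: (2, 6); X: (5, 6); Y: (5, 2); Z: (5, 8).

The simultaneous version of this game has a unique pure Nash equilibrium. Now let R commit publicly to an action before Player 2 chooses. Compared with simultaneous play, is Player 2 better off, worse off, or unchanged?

unchanged

Work backward from Player 2's decision.
- T: BR = X, leader payoff 2.
- B: BR = Z, leader payoff 5.
Among 2, 5, the best is 5 at B. Subgame-perfect outcome: (B, Z) with payoffs (5, 8).
For the simultaneous game, intersect best replies.
R's best replies: W→T; X→B; Y→B; Z→B.
Player 2's best replies: T→X; B→Z.
Only (B, Z) has each player best-responding; Nash payoffs (5, 8).
Player 2 earns 8 sequentially versus 8 at the Nash outcome: unchanged.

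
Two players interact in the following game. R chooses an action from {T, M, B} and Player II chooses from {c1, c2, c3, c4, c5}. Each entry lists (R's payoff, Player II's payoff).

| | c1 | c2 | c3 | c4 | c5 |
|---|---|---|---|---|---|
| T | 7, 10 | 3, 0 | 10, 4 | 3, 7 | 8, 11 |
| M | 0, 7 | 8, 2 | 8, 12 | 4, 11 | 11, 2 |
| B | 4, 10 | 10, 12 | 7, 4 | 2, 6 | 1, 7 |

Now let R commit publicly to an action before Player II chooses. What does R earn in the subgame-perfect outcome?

10

Backward induction with R moving first.
- T: Player II compares 10, 0, 4, 7, 11 and picks c5; R would get 8.
- M: Player II compares 7, 2, 12, 11, 2 and picks c3; R would get 8.
- B: Player II compares 10, 12, 4, 6, 7 and picks c2; R would get 10.
Maximizing over 8, 8, 10, R chooses B. Subgame-perfect outcome: (B, c2) with payoffs (10, 12).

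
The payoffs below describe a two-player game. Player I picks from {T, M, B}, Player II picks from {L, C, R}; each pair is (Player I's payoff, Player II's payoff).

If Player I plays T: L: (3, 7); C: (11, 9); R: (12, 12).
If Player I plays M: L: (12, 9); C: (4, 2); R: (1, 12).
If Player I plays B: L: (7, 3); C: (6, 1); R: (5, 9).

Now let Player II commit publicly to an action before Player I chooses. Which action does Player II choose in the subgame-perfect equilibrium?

Solve by backward induction (Player II leads).
- L: BR = M, leader payoff 9.
- C: BR = T, leader payoff 9.
- R: BR = T, leader payoff 12.
Player II's induced payoffs are 9, 9, 12, so Player II commits to R. Subgame-perfect outcome: (T, R) with payoffs (12, 12).

R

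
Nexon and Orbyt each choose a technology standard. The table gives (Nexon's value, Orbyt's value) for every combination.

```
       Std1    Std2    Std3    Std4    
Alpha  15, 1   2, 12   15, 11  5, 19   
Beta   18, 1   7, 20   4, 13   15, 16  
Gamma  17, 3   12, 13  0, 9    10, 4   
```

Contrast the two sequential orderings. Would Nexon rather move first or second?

second

If Nexon leads: Orbyt's best replies are Alpha→Std4, Beta→Std2, Gamma→Std2; Nexon's induced payoffs 5, 7, 12; outcome (Gamma, Std2), payoffs (12, 13).
If Orbyt leads: Nexon's best replies are Std1→Beta, Std2→Gamma, Std3→Alpha, Std4→Beta; Orbyt's induced payoffs 1, 13, 11, 16; outcome (Beta, Std4), payoffs (15, 16).
Nexon gets 12 moving first and 15 moving second, so Nexon prefers to move second.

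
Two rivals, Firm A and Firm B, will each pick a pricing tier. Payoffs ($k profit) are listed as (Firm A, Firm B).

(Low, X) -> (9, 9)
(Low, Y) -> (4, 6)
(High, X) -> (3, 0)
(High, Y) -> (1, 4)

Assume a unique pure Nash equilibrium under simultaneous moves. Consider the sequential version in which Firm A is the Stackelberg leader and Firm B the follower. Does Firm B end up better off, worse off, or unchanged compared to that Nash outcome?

unchanged

Solve by backward induction (Firm A leads).
- Low: Firm B compares 9, 6 and picks X; Firm A would get 9.
- High: Firm B compares 0, 4 and picks Y; Firm A would get 1.
Firm A's induced payoffs are 9, 1, so Firm A commits to Low. Subgame-perfect outcome: (Low, X) with payoffs (9, 9).
Under simultaneous play:
Firm A's best replies: X→Low; Y→Low.
Firm B's best replies: Low→X; High→Y.
The unique mutual best reply is (Low, X), giving (9, 9).
Firm B earns 9 sequentially versus 9 at the Nash outcome: unchanged.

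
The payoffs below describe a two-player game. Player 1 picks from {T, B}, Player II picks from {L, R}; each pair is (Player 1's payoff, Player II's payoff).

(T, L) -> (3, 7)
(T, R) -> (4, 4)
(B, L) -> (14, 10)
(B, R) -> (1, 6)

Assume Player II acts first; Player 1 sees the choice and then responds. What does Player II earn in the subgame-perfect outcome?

10

Work backward from Player 1's decision.
- L → Player 1 plays B (best of 3, 14); Player II gets 10.
- R → Player 1 plays T (best of 4, 1); Player II gets 4.
Maximizing over 10, 4, Player II chooses L. Subgame-perfect outcome: (B, L) with payoffs (14, 10).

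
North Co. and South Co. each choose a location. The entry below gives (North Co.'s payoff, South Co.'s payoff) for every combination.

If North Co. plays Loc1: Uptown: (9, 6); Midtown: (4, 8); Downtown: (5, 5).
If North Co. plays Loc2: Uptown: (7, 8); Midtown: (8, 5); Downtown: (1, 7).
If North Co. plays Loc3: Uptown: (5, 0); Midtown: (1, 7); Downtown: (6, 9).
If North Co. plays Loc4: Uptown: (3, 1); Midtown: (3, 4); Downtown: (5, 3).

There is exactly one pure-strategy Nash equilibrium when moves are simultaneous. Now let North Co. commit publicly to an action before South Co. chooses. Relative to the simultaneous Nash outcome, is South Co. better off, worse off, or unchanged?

worse off

South Co. best-responds to each possible North Co. move:
- Loc1: BR = Midtown, leader payoff 4.
- Loc2: BR = Uptown, leader payoff 7.
- Loc3: BR = Downtown, leader payoff 6.
- Loc4: BR = Midtown, leader payoff 3.
Among 4, 7, 6, 3, the best is 7 at Loc2. Subgame-perfect outcome: (Loc2, Uptown) with payoffs (7, 8).
Under simultaneous play:
North Co.'s best replies: Uptown→Loc1; Midtown→Loc2; Downtown→Loc3.
South Co.'s best replies: Loc1→Midtown; Loc2→Uptown; Loc3→Downtown; Loc4→Midtown.
The unique mutual best reply is (Loc3, Downtown), giving (6, 9).
South Co. earns 8 sequentially versus 9 at the Nash outcome: worse off.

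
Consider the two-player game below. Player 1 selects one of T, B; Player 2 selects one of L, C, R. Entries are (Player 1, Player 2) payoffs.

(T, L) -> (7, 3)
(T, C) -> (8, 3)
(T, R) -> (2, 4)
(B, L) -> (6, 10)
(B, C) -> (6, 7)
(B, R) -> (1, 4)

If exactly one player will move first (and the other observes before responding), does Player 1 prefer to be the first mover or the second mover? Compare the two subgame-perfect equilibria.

If Player 1 leads: Player 2's best replies are T→R, B→L; Player 1's induced payoffs 2, 6; outcome (B, L), payoffs (6, 10).
If Player 2 leads: Player 1's best replies are L→T, C→T, R→T; Player 2's induced payoffs 3, 3, 4; outcome (T, R), payoffs (2, 4).
Player 1 gets 6 moving first and 2 moving second, so Player 1 prefers to move first.

first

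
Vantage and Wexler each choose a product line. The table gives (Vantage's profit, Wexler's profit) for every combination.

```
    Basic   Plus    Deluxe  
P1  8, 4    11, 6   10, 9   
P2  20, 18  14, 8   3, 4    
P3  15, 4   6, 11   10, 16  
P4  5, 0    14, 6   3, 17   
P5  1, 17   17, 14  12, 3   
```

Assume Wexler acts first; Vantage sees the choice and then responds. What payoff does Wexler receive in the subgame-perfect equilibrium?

18

Work backward from Vantage's decision.
- Basic → Vantage plays P2 (best of 8, 20, 15, 5, 1); Wexler gets 18.
- Plus → Vantage plays P5 (best of 11, 14, 6, 14, 17); Wexler gets 14.
- Deluxe → Vantage plays P5 (best of 10, 3, 10, 3, 12); Wexler gets 3.
Among 18, 14, 3, the best is 18 at Basic. Subgame-perfect outcome: (P2, Basic) with payoffs (20, 18).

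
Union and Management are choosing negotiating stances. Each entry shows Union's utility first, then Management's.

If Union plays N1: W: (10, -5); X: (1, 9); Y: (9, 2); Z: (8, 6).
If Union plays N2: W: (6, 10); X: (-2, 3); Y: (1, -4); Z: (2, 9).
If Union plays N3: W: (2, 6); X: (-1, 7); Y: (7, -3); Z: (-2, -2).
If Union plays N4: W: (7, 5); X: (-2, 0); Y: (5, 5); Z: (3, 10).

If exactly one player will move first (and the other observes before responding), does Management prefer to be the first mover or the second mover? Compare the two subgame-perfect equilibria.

second

If Union leads: Management's best replies are N1→X, N2→W, N3→X, N4→Z; Union's induced payoffs 1, 6, -1, 3; outcome (N2, W), payoffs (6, 10).
If Management leads: Union's best replies are W→N1, X→N1, Y→N1, Z→N1; Management's induced payoffs -5, 9, 2, 6; outcome (N1, X), payoffs (1, 9).
Management gets 9 moving first and 10 moving second, so Management prefers to move second.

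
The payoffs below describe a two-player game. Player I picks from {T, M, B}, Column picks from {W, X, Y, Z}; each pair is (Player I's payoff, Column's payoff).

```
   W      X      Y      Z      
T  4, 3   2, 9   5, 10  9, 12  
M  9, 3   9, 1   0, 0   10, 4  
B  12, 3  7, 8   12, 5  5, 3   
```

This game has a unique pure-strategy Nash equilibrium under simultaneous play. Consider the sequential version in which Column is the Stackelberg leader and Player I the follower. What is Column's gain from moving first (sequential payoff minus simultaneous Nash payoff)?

1

Solve by backward induction (Column leads).
- W: Player I compares 4, 9, 12 and picks B; Column would get 3.
- X: Player I compares 2, 9, 7 and picks M; Column would get 1.
- Y: Player I compares 5, 0, 12 and picks B; Column would get 5.
- Z: Player I compares 9, 10, 5 and picks M; Column would get 4.
Maximizing over 3, 1, 5, 4, Column chooses Y. Subgame-perfect outcome: (B, Y) with payoffs (12, 5).
Under simultaneous play:
Player I's best replies: W→B; X→M; Y→B; Z→M.
Column's best replies: T→Z; M→Z; B→X.
Only (M, Z) has each player best-responding; Nash payoffs (10, 4).
Column's commitment gain: 5 − 4 = 1.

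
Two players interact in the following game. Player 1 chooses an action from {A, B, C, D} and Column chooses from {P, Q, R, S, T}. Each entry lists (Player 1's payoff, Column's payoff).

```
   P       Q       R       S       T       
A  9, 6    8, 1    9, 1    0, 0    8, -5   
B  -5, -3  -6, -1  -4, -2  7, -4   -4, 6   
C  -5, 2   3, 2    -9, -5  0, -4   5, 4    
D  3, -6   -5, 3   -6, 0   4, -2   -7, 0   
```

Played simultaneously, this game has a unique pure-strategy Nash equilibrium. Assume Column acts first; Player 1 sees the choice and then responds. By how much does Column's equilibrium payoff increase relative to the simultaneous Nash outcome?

Player 1 best-responds to each possible Column move:
- P: BR = A, leader payoff 6.
- Q: BR = A, leader payoff 1.
- R: BR = A, leader payoff 1.
- S: BR = B, leader payoff -4.
- T: BR = A, leader payoff -5.
Among 6, 1, 1, -4, -5, the best is 6 at P. Subgame-perfect outcome: (A, P) with payoffs (9, 6).
For the simultaneous game, intersect best replies.
Player 1's best replies: P→A; Q→A; R→A; S→B; T→A.
Column's best replies: A→P; B→T; C→T; D→Q.
The unique mutual best reply is (A, P), giving (9, 6).
Column's commitment gain: 6 − 6 = 0.

0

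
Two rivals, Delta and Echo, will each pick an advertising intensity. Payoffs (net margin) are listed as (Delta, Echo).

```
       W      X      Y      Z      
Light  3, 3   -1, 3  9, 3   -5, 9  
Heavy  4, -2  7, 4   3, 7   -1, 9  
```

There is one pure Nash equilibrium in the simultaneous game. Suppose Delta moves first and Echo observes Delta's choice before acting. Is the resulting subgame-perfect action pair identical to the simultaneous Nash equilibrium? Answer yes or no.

Backward induction with Delta moving first.
- Light → Echo plays Z (best of 3, 3, 3, 9); Delta gets -5.
- Heavy → Echo plays Z (best of -2, 4, 7, 9); Delta gets -1.
Among -5, -1, the best is -1 at Heavy. Subgame-perfect outcome: (Heavy, Z) with payoffs (-1, 9).
Under simultaneous play:
Delta's best replies: W→Heavy; X→Heavy; Y→Light; Z→Heavy.
Echo's best replies: Light→Z; Heavy→Z.
The unique mutual best reply is (Heavy, Z), giving (-1, 9).
Sequential outcome (Heavy, Z) coincides with the Nash profile (Heavy, Z).

yes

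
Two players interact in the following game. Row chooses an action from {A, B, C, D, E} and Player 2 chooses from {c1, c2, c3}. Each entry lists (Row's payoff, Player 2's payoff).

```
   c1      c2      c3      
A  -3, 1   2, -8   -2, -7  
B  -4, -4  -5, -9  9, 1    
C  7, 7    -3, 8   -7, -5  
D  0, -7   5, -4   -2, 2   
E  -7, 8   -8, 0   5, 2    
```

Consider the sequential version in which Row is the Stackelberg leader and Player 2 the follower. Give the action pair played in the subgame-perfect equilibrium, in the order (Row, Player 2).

(B, c3)

Solve by backward induction (Row leads).
- A: Player 2 compares 1, -8, -7 and picks c1; Row would get -3.
- B: Player 2 compares -4, -9, 1 and picks c3; Row would get 9.
- C: Player 2 compares 7, 8, -5 and picks c2; Row would get -3.
- D: Player 2 compares -7, -4, 2 and picks c3; Row would get -2.
- E: Player 2 compares 8, 0, 2 and picks c1; Row would get -7.
Row's induced payoffs are -3, 9, -3, -2, -7, so Row commits to B. Subgame-perfect outcome: (B, c3) with payoffs (9, 1).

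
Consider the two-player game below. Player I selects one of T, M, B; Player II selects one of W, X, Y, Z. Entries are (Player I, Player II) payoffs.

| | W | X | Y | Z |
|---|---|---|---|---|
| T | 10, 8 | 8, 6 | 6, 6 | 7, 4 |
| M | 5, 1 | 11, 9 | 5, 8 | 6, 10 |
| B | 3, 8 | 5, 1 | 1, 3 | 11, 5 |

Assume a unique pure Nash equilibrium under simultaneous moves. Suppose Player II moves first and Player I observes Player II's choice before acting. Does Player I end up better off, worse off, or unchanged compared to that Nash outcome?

Player I best-responds to each possible Player II move:
- W: Player I compares 10, 5, 3 and picks T; Player II would get 8.
- X: Player I compares 8, 11, 5 and picks M; Player II would get 9.
- Y: Player I compares 6, 5, 1 and picks T; Player II would get 6.
- Z: Player I compares 7, 6, 11 and picks B; Player II would get 5.
Maximizing over 8, 9, 6, 5, Player II chooses X. Subgame-perfect outcome: (M, X) with payoffs (11, 9).
Under simultaneous play:
Player I's best replies: W→T; X→M; Y→T; Z→B.
Player II's best replies: T→W; M→Z; B→W.
Only (T, W) has each player best-responding; Nash payoffs (10, 8).
Player I earns 11 sequentially versus 10 at the Nash outcome: better off.

better off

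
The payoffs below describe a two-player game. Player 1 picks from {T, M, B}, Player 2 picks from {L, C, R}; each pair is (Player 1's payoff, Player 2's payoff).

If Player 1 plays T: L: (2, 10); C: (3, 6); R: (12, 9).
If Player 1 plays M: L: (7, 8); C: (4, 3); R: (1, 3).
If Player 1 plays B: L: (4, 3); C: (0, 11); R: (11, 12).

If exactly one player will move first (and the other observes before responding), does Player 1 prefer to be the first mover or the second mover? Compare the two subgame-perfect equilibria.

If Player 1 leads: Player 2's best replies are T→L, M→L, B→R; Player 1's induced payoffs 2, 7, 11; outcome (B, R), payoffs (11, 12).
If Player 2 leads: Player 1's best replies are L→M, C→M, R→T; Player 2's induced payoffs 8, 3, 9; outcome (T, R), payoffs (12, 9).
Player 1 gets 11 moving first and 12 moving second, so Player 1 prefers to move second.

second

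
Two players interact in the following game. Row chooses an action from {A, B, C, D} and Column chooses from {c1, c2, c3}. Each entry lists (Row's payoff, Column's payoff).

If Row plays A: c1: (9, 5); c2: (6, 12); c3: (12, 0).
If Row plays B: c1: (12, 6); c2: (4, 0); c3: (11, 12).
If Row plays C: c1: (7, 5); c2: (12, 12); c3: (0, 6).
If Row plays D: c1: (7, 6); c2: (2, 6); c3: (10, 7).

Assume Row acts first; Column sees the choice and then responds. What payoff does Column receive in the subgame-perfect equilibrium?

Solve by backward induction (Row leads).
- A: BR = c2, leader payoff 6.
- B: BR = c3, leader payoff 11.
- C: BR = c2, leader payoff 12.
- D: BR = c3, leader payoff 10.
Row's induced payoffs are 6, 11, 12, 10, so Row commits to C. Subgame-perfect outcome: (C, c2) with payoffs (12, 12).

12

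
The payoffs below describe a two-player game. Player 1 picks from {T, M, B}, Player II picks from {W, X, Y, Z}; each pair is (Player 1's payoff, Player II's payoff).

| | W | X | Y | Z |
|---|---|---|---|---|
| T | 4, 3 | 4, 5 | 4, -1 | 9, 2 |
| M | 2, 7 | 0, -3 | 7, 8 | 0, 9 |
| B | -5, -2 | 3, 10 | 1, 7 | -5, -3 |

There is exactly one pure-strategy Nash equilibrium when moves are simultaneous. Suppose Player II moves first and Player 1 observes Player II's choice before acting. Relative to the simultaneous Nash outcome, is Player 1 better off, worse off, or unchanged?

Work backward from Player 1's decision.
- W: Player 1 compares 4, 2, -5 and picks T; Player II would get 3.
- X: Player 1 compares 4, 0, 3 and picks T; Player II would get 5.
- Y: Player 1 compares 4, 7, 1 and picks M; Player II would get 8.
- Z: Player 1 compares 9, 0, -5 and picks T; Player II would get 2.
Player II's induced payoffs are 3, 5, 8, 2, so Player II commits to Y. Subgame-perfect outcome: (M, Y) with payoffs (7, 8).
For the simultaneous game, intersect best replies.
Player 1's best replies: W→T; X→T; Y→M; Z→T.
Player II's best replies: T→X; M→Z; B→X.
The unique mutual best reply is (T, X), giving (4, 5).
Player 1 earns 7 sequentially versus 4 at the Nash outcome: better off.

better off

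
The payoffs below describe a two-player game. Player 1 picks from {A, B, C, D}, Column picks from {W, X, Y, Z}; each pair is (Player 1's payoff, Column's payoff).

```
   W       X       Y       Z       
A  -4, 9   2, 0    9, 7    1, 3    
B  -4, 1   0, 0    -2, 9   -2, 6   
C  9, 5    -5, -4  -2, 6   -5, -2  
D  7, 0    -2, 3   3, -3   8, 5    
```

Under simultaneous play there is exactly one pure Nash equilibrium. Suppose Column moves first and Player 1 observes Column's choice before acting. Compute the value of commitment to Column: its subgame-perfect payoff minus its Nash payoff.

Work backward from Player 1's decision.
- W → Player 1 plays C (best of -4, -4, 9, 7); Column gets 5.
- X → Player 1 plays A (best of 2, 0, -5, -2); Column gets 0.
- Y → Player 1 plays A (best of 9, -2, -2, 3); Column gets 7.
- Z → Player 1 plays D (best of 1, -2, -5, 8); Column gets 5.
Maximizing over 5, 0, 7, 5, Column chooses Y. Subgame-perfect outcome: (A, Y) with payoffs (9, 7).
Now find the simultaneous Nash equilibrium.
Player 1's best replies: W→C; X→A; Y→A; Z→D.
Column's best replies: A→W; B→Y; C→Y; D→Z.
The unique mutual best reply is (D, Z), giving (8, 5).
Column's commitment gain: 7 − 5 = 2.

2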